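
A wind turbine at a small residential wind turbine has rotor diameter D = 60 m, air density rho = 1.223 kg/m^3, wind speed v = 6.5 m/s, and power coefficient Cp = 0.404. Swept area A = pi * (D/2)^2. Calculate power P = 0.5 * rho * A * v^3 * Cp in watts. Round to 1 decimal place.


Step 1 -- Compute swept area:
  A = pi * (D/2)^2 = pi * (60/2)^2 = 2827.43 m^2
Step 2 -- Apply wind power equation:
  P = 0.5 * rho * A * v^3 * Cp
  v^3 = 6.5^3 = 274.625
  P = 0.5 * 1.223 * 2827.43 * 274.625 * 0.404
  P = 191827.2 W

191827.2


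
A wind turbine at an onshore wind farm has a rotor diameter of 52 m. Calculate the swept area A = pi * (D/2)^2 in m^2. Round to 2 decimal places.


Compute the rotor radius:
  r = D / 2 = 52 / 2 = 26.0 m
Calculate swept area:
  A = pi * r^2 = pi * 26.0^2
  A = 2123.72 m^2

2123.72


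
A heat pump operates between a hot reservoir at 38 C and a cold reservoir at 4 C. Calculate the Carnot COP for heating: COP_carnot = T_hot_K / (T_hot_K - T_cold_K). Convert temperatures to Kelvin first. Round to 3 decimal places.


Convert to Kelvin:
  T_hot = 38 + 273.15 = 311.15 K
  T_cold = 4 + 273.15 = 277.15 K
Apply Carnot COP formula:
  COP = T_hot_K / (T_hot_K - T_cold_K) = 311.15 / 34.0
  COP = 9.151

9.151


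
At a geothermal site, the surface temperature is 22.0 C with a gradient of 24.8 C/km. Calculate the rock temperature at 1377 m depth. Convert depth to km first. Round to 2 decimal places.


Convert depth to km: 1377 / 1000 = 1.377 km
Temperature increase = gradient * depth_km = 24.8 * 1.377 = 34.15 C
Temperature at depth = T_surface + delta_T = 22.0 + 34.15
T = 56.15 C

56.15


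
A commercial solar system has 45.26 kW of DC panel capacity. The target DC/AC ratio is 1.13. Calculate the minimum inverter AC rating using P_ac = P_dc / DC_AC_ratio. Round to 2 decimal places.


The inverter AC capacity is determined by the DC/AC ratio.
Given: P_dc = 45.26 kW, DC/AC ratio = 1.13
P_ac = P_dc / ratio = 45.26 / 1.13
P_ac = 40.05 kW

40.05


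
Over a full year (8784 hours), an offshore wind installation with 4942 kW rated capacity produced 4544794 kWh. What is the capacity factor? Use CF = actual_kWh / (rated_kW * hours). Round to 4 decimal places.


Capacity factor = actual output / maximum possible output
Maximum possible = rated * hours = 4942 * 8784 = 43410528 kWh
CF = 4544794 / 43410528
CF = 0.1047

0.1047


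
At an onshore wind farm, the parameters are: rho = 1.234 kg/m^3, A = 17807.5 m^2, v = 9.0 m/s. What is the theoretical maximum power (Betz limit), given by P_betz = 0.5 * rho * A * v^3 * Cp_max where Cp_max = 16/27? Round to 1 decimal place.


The Betz coefficient Cp_max = 16/27 = 0.5926
v^3 = 9.0^3 = 729.0
P_betz = 0.5 * rho * A * v^3 * Cp_max
P_betz = 0.5 * 1.234 * 17807.5 * 729.0 * 0.5926
P_betz = 4746482.3 W

4746482.3


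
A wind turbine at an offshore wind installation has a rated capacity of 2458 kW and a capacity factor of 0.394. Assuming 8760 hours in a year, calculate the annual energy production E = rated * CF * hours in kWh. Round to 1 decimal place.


Annual energy = rated_kW * capacity_factor * hours_per_year
Given: P_rated = 2458 kW, CF = 0.394, hours = 8760
E = 2458 * 0.394 * 8760
E = 8483639.5 kWh

8483639.5


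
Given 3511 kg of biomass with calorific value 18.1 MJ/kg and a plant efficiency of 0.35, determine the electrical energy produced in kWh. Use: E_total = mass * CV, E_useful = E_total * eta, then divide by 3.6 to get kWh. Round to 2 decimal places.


Total energy = mass * CV = 3511 * 18.1 = 63549.1 MJ
Useful energy = total * eta = 63549.1 * 0.35 = 22242.19 MJ
Convert to kWh: 22242.19 / 3.6
Useful energy = 6178.38 kWh

6178.38


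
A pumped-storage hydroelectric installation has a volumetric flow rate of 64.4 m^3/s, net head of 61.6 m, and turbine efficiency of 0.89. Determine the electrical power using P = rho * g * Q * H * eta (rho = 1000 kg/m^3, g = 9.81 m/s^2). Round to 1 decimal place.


Apply the hydropower formula P = rho * g * Q * H * eta
rho * g = 1000 * 9.81 = 9810.0
P = 9810.0 * 64.4 * 61.6 * 0.89
P = 34635829.5 W

34635829.5


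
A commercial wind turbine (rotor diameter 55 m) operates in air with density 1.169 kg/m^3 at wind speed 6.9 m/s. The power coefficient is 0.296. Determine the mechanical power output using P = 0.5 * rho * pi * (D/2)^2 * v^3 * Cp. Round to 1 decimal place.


Step 1 -- Compute swept area:
  A = pi * (D/2)^2 = pi * (55/2)^2 = 2375.83 m^2
Step 2 -- Apply wind power equation:
  P = 0.5 * rho * A * v^3 * Cp
  v^3 = 6.9^3 = 328.509
  P = 0.5 * 1.169 * 2375.83 * 328.509 * 0.296
  P = 135032.6 W

135032.6


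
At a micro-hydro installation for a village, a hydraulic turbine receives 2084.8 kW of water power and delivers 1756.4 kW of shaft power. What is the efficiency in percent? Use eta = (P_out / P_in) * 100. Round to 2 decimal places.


Turbine efficiency = (output power / input power) * 100
eta = (1756.4 / 2084.8) * 100
eta = 84.25%

84.25


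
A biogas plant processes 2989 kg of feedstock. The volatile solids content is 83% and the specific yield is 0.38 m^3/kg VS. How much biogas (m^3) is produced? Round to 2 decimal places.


Compute volatile solids:
  VS = mass * VS_fraction = 2989 * 0.83 = 2480.87 kg
Calculate biogas volume:
  Biogas = VS * specific_yield = 2480.87 * 0.38
  Biogas = 942.73 m^3

942.73


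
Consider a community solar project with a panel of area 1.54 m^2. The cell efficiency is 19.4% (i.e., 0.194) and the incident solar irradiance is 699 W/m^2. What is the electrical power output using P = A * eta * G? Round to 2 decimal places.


Use the solar power formula P = A * eta * G.
Given: A = 1.54 m^2, eta = 0.194, G = 699 W/m^2
P = 1.54 * 0.194 * 699
P = 208.83 W

208.83


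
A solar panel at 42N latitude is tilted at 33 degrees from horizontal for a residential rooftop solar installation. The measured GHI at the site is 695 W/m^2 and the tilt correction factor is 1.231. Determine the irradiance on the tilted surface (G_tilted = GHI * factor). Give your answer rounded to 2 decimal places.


Identify the given values:
  GHI = 695 W/m^2, tilt correction factor = 1.231
Apply the formula G_tilted = GHI * factor:
  G_tilted = 695 * 1.231
  G_tilted = 855.55 W/m^2

855.55


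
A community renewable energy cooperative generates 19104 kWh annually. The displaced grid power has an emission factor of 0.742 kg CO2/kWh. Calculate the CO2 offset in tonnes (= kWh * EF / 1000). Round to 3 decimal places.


CO2 offset in kg = generation * emission_factor
CO2 offset = 19104 * 0.742 = 14175.17 kg
Convert to tonnes:
  CO2 offset = 14175.17 / 1000 = 14.175 tonnes

14.175


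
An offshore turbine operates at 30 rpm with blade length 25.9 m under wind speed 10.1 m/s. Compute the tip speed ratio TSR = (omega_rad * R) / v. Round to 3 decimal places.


Convert rotational speed to rad/s:
  omega = 30 * 2 * pi / 60 = 3.1416 rad/s
Compute tip speed:
  v_tip = omega * R = 3.1416 * 25.9 = 81.367 m/s
Tip speed ratio:
  TSR = v_tip / v_wind = 81.367 / 10.1 = 8.056

8.056


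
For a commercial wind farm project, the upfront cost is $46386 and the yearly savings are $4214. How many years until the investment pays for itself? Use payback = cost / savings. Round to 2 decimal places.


Simple payback period = initial cost / annual savings
Payback = 46386 / 4214
Payback = 11.01 years

11.01


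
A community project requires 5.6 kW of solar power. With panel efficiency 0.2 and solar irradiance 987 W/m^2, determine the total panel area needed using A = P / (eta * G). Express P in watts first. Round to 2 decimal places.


Convert target power to watts: P = 5.6 * 1000 = 5600.0 W
Compute denominator: eta * G = 0.2 * 987 = 197.4
Required area A = P / (eta * G) = 5600.0 / 197.4
A = 28.37 m^2

28.37


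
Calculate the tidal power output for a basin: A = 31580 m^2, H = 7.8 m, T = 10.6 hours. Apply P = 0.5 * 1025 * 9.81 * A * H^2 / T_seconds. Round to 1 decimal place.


Convert period to seconds: T = 10.6 * 3600 = 38160.0 s
H^2 = 7.8^2 = 60.84
P = 0.5 * rho * g * A * H^2 / T
P = 0.5 * 1025 * 9.81 * 31580 * 60.84 / 38160.0
P = 253137.1 W

253137.1


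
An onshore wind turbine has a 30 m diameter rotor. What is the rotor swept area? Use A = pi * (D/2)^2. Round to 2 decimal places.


Compute the rotor radius:
  r = D / 2 = 30 / 2 = 15.0 m
Calculate swept area:
  A = pi * r^2 = pi * 15.0^2
  A = 706.86 m^2

706.86


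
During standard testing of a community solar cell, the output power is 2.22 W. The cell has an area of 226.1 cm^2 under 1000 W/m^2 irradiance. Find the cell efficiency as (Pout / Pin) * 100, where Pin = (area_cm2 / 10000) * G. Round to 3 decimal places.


First compute the input power:
  Pin = area_cm2 / 10000 * G = 226.1 / 10000 * 1000 = 22.61 W
Then compute efficiency:
  Efficiency = (Pout / Pin) * 100 = (2.22 / 22.61) * 100
  Efficiency = 9.819%

9.819


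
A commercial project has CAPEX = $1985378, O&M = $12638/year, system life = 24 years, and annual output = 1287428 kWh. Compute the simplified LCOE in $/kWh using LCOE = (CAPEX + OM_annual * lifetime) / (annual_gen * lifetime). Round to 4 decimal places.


Total cost = CAPEX + OM * lifetime = 1985378 + 12638 * 24 = 1985378 + 303312 = 2288690
Total generation = annual * lifetime = 1287428 * 24 = 30898272 kWh
LCOE = 2288690 / 30898272
LCOE = 0.0741 $/kWh

0.0741


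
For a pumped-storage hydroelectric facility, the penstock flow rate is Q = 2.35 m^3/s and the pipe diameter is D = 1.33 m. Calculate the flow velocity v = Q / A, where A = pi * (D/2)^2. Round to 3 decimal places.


Compute pipe cross-sectional area:
  A = pi * (D/2)^2 = pi * (1.33/2)^2 = 1.3893 m^2
Calculate velocity:
  v = Q / A = 2.35 / 1.3893
  v = 1.692 m/s

1.692


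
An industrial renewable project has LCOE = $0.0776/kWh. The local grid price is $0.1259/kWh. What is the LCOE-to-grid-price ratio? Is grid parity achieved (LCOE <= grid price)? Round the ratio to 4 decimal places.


Compare LCOE to grid price:
  LCOE = $0.0776/kWh, Grid price = $0.1259/kWh
  Ratio = LCOE / grid_price = 0.0776 / 0.1259 = 0.6164
  Grid parity achieved (ratio <= 1)? yes

0.6164


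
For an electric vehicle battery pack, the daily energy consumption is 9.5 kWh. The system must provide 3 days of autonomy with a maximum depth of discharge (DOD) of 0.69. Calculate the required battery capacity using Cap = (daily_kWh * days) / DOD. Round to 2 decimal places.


Total energy needed = daily * days = 9.5 * 3 = 28.5 kWh
Account for depth of discharge:
  Cap = total_energy / DOD = 28.5 / 0.69
  Cap = 41.30 kWh

41.30


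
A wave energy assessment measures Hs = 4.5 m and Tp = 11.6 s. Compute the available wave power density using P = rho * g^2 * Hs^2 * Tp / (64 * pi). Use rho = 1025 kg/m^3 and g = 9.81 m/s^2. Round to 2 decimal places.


Apply wave power formula:
  g^2 = 9.81^2 = 96.2361
  Hs^2 = 4.5^2 = 20.25
  Numerator = rho * g^2 * Hs^2 * Tp = 1025 * 96.2361 * 20.25 * 11.6 = 23171006.39
  Denominator = 64 * pi = 201.0619
  P = 23171006.39 / 201.0619 = 115243.13 W/m

115243.13


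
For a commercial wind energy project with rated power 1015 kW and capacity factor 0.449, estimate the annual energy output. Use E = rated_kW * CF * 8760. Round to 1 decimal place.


Annual energy = rated_kW * capacity_factor * hours_per_year
Given: P_rated = 1015 kW, CF = 0.449, hours = 8760
E = 1015 * 0.449 * 8760
E = 3992238.6 kWh

3992238.6


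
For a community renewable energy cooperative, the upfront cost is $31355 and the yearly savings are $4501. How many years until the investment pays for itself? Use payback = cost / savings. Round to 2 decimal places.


Simple payback period = initial cost / annual savings
Payback = 31355 / 4501
Payback = 6.97 years

6.97


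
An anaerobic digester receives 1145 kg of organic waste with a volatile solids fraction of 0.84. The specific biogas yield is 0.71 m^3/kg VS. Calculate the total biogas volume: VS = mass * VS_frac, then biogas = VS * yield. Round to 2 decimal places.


Compute volatile solids:
  VS = mass * VS_fraction = 1145 * 0.84 = 961.8 kg
Calculate biogas volume:
  Biogas = VS * specific_yield = 961.8 * 0.71
  Biogas = 682.88 m^3

682.88


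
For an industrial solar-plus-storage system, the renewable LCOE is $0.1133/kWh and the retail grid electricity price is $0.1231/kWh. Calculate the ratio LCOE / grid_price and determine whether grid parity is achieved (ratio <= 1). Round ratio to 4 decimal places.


Compare LCOE to grid price:
  LCOE = $0.1133/kWh, Grid price = $0.1231/kWh
  Ratio = LCOE / grid_price = 0.1133 / 0.1231 = 0.9204
  Grid parity achieved (ratio <= 1)? yes

0.9204


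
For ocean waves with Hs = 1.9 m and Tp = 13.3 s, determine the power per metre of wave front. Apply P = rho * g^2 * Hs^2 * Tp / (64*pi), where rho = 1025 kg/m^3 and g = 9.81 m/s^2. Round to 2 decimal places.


Apply wave power formula:
  g^2 = 9.81^2 = 96.2361
  Hs^2 = 1.9^2 = 3.61
  Numerator = rho * g^2 * Hs^2 * Tp = 1025 * 96.2361 * 3.61 * 13.3 = 4736098.47
  Denominator = 64 * pi = 201.0619
  P = 4736098.47 / 201.0619 = 23555.42 W/m

23555.42


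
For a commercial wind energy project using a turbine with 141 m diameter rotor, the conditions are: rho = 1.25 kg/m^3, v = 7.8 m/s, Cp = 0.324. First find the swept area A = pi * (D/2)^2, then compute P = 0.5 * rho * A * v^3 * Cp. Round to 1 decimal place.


Step 1 -- Compute swept area:
  A = pi * (D/2)^2 = pi * (141/2)^2 = 15614.5 m^2
Step 2 -- Apply wind power equation:
  P = 0.5 * rho * A * v^3 * Cp
  v^3 = 7.8^3 = 474.552
  P = 0.5 * 1.25 * 15614.5 * 474.552 * 0.324
  P = 1500503.3 W

1500503.3


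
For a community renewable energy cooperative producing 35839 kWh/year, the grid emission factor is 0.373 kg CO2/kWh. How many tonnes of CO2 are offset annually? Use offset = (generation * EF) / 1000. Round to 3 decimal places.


CO2 offset in kg = generation * emission_factor
CO2 offset = 35839 * 0.373 = 13367.95 kg
Convert to tonnes:
  CO2 offset = 13367.95 / 1000 = 13.368 tonnes

13.368


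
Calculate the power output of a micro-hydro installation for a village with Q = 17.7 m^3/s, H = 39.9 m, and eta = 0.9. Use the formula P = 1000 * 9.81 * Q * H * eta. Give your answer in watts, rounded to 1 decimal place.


Apply the hydropower formula P = rho * g * Q * H * eta
rho * g = 1000 * 9.81 = 9810.0
P = 9810.0 * 17.7 * 39.9 * 0.9
P = 6235304.7 W

6235304.7


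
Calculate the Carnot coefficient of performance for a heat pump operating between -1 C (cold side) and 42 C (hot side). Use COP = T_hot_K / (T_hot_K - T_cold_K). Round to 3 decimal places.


Convert to Kelvin:
  T_hot = 42 + 273.15 = 315.15 K
  T_cold = -1 + 273.15 = 272.15 K
Apply Carnot COP formula:
  COP = T_hot_K / (T_hot_K - T_cold_K) = 315.15 / 43.0
  COP = 7.329

7.329


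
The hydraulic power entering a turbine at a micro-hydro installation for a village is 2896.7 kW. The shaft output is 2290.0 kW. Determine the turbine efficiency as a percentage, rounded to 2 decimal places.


Turbine efficiency = (output power / input power) * 100
eta = (2290.0 / 2896.7) * 100
eta = 79.06%

79.06


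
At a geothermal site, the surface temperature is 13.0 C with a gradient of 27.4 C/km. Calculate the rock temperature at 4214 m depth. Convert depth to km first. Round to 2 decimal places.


Convert depth to km: 4214 / 1000 = 4.214 km
Temperature increase = gradient * depth_km = 27.4 * 4.214 = 115.46 C
Temperature at depth = T_surface + delta_T = 13.0 + 115.46
T = 128.46 C

128.46


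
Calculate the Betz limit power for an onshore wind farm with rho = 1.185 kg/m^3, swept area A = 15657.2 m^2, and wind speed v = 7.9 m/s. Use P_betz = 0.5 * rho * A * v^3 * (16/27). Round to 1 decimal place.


The Betz coefficient Cp_max = 16/27 = 0.5926
v^3 = 7.9^3 = 493.039
P_betz = 0.5 * rho * A * v^3 * Cp_max
P_betz = 0.5 * 1.185 * 15657.2 * 493.039 * 0.5926
P_betz = 2710440.9 W

2710440.9


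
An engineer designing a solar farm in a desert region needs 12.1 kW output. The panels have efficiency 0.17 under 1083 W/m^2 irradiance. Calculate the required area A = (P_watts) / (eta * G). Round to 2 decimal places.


Convert target power to watts: P = 12.1 * 1000 = 12100.0 W
Compute denominator: eta * G = 0.17 * 1083 = 184.11
Required area A = P / (eta * G) = 12100.0 / 184.11
A = 65.72 m^2

65.72


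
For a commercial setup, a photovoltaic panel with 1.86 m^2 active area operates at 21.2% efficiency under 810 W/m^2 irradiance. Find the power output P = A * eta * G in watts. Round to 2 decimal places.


Use the solar power formula P = A * eta * G.
Given: A = 1.86 m^2, eta = 0.212, G = 810 W/m^2
P = 1.86 * 0.212 * 810
P = 319.40 W

319.40


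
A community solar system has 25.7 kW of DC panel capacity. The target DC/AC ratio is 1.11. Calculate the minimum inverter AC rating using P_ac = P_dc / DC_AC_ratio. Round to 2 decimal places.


The inverter AC capacity is determined by the DC/AC ratio.
Given: P_dc = 25.7 kW, DC/AC ratio = 1.11
P_ac = P_dc / ratio = 25.7 / 1.11
P_ac = 23.15 kW

23.15


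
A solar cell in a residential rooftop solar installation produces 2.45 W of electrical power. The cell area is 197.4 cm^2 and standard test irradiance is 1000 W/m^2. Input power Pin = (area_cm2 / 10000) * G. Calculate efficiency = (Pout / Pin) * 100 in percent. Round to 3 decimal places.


First compute the input power:
  Pin = area_cm2 / 10000 * G = 197.4 / 10000 * 1000 = 19.74 W
Then compute efficiency:
  Efficiency = (Pout / Pin) * 100 = (2.45 / 19.74) * 100
  Efficiency = 12.411%

12.411


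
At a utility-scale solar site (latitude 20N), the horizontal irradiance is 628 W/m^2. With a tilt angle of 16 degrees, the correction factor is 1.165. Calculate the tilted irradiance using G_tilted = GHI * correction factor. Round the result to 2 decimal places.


Identify the given values:
  GHI = 628 W/m^2, tilt correction factor = 1.165
Apply the formula G_tilted = GHI * factor:
  G_tilted = 628 * 1.165
  G_tilted = 731.62 W/m^2

731.62


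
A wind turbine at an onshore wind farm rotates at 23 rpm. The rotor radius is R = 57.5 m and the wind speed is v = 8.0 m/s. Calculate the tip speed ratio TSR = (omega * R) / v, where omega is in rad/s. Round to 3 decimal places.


Convert rotational speed to rad/s:
  omega = 23 * 2 * pi / 60 = 2.4086 rad/s
Compute tip speed:
  v_tip = omega * R = 2.4086 * 57.5 = 138.492 m/s
Tip speed ratio:
  TSR = v_tip / v_wind = 138.492 / 8.0 = 17.311

17.311


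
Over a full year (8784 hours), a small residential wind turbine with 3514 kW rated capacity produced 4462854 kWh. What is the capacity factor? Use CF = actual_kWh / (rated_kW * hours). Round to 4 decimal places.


Capacity factor = actual output / maximum possible output
Maximum possible = rated * hours = 3514 * 8784 = 30866976 kWh
CF = 4462854 / 30866976
CF = 0.1446

0.1446


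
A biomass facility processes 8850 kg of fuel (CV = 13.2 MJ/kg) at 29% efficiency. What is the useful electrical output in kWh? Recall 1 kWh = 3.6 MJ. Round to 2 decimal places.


Total energy = mass * CV = 8850 * 13.2 = 116820.0 MJ
Useful energy = total * eta = 116820.0 * 0.29 = 33877.8 MJ
Convert to kWh: 33877.8 / 3.6
Useful energy = 9410.50 kWh

9410.50


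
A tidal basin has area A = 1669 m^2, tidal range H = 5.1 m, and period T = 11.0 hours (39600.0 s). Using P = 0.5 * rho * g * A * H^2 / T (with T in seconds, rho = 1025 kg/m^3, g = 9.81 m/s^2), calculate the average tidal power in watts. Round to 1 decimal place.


Convert period to seconds: T = 11.0 * 3600 = 39600.0 s
H^2 = 5.1^2 = 26.01
P = 0.5 * rho * g * A * H^2 / T
P = 0.5 * 1025 * 9.81 * 1669 * 26.01 / 39600.0
P = 5511.4 W

5511.4


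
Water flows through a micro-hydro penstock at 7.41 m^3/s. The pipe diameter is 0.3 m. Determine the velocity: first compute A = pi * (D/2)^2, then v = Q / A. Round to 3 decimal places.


Compute pipe cross-sectional area:
  A = pi * (D/2)^2 = pi * (0.3/2)^2 = 0.0707 m^2
Calculate velocity:
  v = Q / A = 7.41 / 0.0707
  v = 104.830 m/s

104.830


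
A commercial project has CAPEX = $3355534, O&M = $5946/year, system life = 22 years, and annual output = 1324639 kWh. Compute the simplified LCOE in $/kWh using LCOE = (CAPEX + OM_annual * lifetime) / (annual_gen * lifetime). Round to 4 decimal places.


Total cost = CAPEX + OM * lifetime = 3355534 + 5946 * 22 = 3355534 + 130812 = 3486346
Total generation = annual * lifetime = 1324639 * 22 = 29142058 kWh
LCOE = 3486346 / 29142058
LCOE = 0.1196 $/kWh

0.1196


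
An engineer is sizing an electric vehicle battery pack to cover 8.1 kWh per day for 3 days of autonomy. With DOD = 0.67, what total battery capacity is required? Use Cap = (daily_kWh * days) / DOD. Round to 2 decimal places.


Total energy needed = daily * days = 8.1 * 3 = 24.3 kWh
Account for depth of discharge:
  Cap = total_energy / DOD = 24.3 / 0.67
  Cap = 36.27 kWh

36.27


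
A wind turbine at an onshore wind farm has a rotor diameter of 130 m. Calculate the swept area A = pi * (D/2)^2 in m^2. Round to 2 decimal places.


Compute the rotor radius:
  r = D / 2 = 130 / 2 = 65.0 m
Calculate swept area:
  A = pi * r^2 = pi * 65.0^2
  A = 13273.23 m^2

13273.23


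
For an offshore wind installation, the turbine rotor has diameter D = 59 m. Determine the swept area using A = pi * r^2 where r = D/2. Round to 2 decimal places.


Compute the rotor radius:
  r = D / 2 = 59 / 2 = 29.5 m
Calculate swept area:
  A = pi * r^2 = pi * 29.5^2
  A = 2733.97 m^2

2733.97


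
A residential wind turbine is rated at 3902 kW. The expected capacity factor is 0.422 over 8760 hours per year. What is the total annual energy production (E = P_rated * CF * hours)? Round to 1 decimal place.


Annual energy = rated_kW * capacity_factor * hours_per_year
Given: P_rated = 3902 kW, CF = 0.422, hours = 8760
E = 3902 * 0.422 * 8760
E = 14424601.4 kWh

14424601.4


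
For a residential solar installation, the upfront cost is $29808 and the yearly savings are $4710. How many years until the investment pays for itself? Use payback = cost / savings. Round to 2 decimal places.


Simple payback period = initial cost / annual savings
Payback = 29808 / 4710
Payback = 6.33 years

6.33


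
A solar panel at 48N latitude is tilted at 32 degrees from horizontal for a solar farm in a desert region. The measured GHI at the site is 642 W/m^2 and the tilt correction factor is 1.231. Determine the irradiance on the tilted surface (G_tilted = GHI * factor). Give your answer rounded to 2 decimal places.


Identify the given values:
  GHI = 642 W/m^2, tilt correction factor = 1.231
Apply the formula G_tilted = GHI * factor:
  G_tilted = 642 * 1.231
  G_tilted = 790.30 W/m^2

790.30


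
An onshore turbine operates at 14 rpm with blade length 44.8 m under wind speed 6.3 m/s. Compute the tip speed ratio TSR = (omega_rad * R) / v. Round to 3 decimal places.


Convert rotational speed to rad/s:
  omega = 14 * 2 * pi / 60 = 1.4661 rad/s
Compute tip speed:
  v_tip = omega * R = 1.4661 * 44.8 = 65.68 m/s
Tip speed ratio:
  TSR = v_tip / v_wind = 65.68 / 6.3 = 10.425

10.425


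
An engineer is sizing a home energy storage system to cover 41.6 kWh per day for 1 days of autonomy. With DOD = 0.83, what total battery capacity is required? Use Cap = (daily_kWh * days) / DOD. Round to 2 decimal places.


Total energy needed = daily * days = 41.6 * 1 = 41.6 kWh
Account for depth of discharge:
  Cap = total_energy / DOD = 41.6 / 0.83
  Cap = 50.12 kWh

50.12


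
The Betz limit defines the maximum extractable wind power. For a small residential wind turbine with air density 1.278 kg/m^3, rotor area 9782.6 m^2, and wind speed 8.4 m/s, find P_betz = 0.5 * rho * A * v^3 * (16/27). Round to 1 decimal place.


The Betz coefficient Cp_max = 16/27 = 0.5926
v^3 = 8.4^3 = 592.704
P_betz = 0.5 * rho * A * v^3 * Cp_max
P_betz = 0.5 * 1.278 * 9782.6 * 592.704 * 0.5926
P_betz = 2195579.8 W

2195579.8


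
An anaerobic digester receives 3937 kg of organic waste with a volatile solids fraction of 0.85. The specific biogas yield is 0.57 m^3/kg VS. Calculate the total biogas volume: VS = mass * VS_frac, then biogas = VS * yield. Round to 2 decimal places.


Compute volatile solids:
  VS = mass * VS_fraction = 3937 * 0.85 = 3346.45 kg
Calculate biogas volume:
  Biogas = VS * specific_yield = 3346.45 * 0.57
  Biogas = 1907.48 m^3

1907.48


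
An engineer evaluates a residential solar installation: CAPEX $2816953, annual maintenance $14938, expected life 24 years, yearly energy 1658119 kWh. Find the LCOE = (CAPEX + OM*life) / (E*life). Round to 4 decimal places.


Total cost = CAPEX + OM * lifetime = 2816953 + 14938 * 24 = 2816953 + 358512 = 3175465
Total generation = annual * lifetime = 1658119 * 24 = 39794856 kWh
LCOE = 3175465 / 39794856
LCOE = 0.0798 $/kWh

0.0798


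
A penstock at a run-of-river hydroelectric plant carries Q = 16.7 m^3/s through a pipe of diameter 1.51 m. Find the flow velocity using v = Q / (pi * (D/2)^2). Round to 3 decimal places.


Compute pipe cross-sectional area:
  A = pi * (D/2)^2 = pi * (1.51/2)^2 = 1.7908 m^2
Calculate velocity:
  v = Q / A = 16.7 / 1.7908
  v = 9.326 m/s

9.326


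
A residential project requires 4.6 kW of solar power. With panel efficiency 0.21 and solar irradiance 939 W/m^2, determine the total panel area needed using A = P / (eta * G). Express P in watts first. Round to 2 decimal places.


Convert target power to watts: P = 4.6 * 1000 = 4600.0 W
Compute denominator: eta * G = 0.21 * 939 = 197.19
Required area A = P / (eta * G) = 4600.0 / 197.19
A = 23.33 m^2

23.33


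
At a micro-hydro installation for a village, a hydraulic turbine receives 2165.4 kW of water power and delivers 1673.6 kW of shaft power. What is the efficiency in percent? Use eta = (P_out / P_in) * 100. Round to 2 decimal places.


Turbine efficiency = (output power / input power) * 100
eta = (1673.6 / 2165.4) * 100
eta = 77.29%

77.29


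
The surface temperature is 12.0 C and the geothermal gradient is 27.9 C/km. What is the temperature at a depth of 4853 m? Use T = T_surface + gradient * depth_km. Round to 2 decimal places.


Convert depth to km: 4853 / 1000 = 4.853 km
Temperature increase = gradient * depth_km = 27.9 * 4.853 = 135.4 C
Temperature at depth = T_surface + delta_T = 12.0 + 135.4
T = 147.40 C

147.40


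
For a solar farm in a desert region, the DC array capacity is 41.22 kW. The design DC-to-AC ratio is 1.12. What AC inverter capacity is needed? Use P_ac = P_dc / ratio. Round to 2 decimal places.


The inverter AC capacity is determined by the DC/AC ratio.
Given: P_dc = 41.22 kW, DC/AC ratio = 1.12
P_ac = P_dc / ratio = 41.22 / 1.12
P_ac = 36.80 kW

36.80


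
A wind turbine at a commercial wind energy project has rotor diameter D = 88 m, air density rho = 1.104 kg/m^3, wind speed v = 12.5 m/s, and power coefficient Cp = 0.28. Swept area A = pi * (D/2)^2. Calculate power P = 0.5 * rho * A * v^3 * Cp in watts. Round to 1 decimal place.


Step 1 -- Compute swept area:
  A = pi * (D/2)^2 = pi * (88/2)^2 = 6082.12 m^2
Step 2 -- Apply wind power equation:
  P = 0.5 * rho * A * v^3 * Cp
  v^3 = 12.5^3 = 1953.125
  P = 0.5 * 1.104 * 6082.12 * 1953.125 * 0.28
  P = 1836041.0 W

1836041.0


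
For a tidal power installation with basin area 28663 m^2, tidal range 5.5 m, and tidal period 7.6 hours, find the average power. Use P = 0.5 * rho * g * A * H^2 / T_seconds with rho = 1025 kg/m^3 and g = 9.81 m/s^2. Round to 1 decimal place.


Convert period to seconds: T = 7.6 * 3600 = 27360.0 s
H^2 = 5.5^2 = 30.25
P = 0.5 * rho * g * A * H^2 / T
P = 0.5 * 1025 * 9.81 * 28663 * 30.25 / 27360.0
P = 159328.6 W

159328.6


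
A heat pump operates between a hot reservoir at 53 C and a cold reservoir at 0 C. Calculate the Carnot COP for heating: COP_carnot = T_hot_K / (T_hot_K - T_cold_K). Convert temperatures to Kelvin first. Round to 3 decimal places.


Convert to Kelvin:
  T_hot = 53 + 273.15 = 326.15 K
  T_cold = 0 + 273.15 = 273.15 K
Apply Carnot COP formula:
  COP = T_hot_K / (T_hot_K - T_cold_K) = 326.15 / 53.0
  COP = 6.154

6.154


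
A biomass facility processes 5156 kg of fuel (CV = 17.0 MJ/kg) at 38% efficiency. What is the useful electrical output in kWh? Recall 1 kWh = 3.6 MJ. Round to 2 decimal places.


Total energy = mass * CV = 5156 * 17.0 = 87652.0 MJ
Useful energy = total * eta = 87652.0 * 0.38 = 33307.76 MJ
Convert to kWh: 33307.76 / 3.6
Useful energy = 9252.16 kWh

9252.16


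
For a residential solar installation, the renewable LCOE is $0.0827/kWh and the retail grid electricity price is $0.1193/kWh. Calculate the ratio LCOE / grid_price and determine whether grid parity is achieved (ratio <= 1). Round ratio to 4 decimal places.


Compare LCOE to grid price:
  LCOE = $0.0827/kWh, Grid price = $0.1193/kWh
  Ratio = LCOE / grid_price = 0.0827 / 0.1193 = 0.6932
  Grid parity achieved (ratio <= 1)? yes

0.6932


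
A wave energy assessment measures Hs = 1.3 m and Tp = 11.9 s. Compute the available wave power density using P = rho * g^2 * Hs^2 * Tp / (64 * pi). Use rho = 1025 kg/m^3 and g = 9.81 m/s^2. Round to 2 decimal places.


Apply wave power formula:
  g^2 = 9.81^2 = 96.2361
  Hs^2 = 1.3^2 = 1.69
  Numerator = rho * g^2 * Hs^2 * Tp = 1025 * 96.2361 * 1.69 * 11.9 = 1983789.31
  Denominator = 64 * pi = 201.0619
  P = 1983789.31 / 201.0619 = 9866.56 W/m

9866.56


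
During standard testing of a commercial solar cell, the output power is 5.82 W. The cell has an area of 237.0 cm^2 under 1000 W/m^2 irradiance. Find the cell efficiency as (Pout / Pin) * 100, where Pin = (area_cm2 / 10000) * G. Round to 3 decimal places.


First compute the input power:
  Pin = area_cm2 / 10000 * G = 237.0 / 10000 * 1000 = 23.7 W
Then compute efficiency:
  Efficiency = (Pout / Pin) * 100 = (5.82 / 23.7) * 100
  Efficiency = 24.557%

24.557


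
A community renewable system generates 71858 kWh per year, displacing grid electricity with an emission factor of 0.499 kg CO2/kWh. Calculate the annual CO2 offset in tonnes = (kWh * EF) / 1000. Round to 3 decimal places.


CO2 offset in kg = generation * emission_factor
CO2 offset = 71858 * 0.499 = 35857.14 kg
Convert to tonnes:
  CO2 offset = 35857.14 / 1000 = 35.857 tonnes

35.857


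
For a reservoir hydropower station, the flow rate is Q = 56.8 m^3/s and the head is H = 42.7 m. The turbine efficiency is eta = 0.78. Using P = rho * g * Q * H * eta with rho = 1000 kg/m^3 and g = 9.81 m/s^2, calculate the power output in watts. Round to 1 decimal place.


Apply the hydropower formula P = rho * g * Q * H * eta
rho * g = 1000 * 9.81 = 9810.0
P = 9810.0 * 56.8 * 42.7 * 0.78
P = 18558369.6 W

18558369.6


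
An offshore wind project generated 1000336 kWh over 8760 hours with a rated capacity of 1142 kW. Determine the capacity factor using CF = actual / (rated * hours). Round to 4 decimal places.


Capacity factor = actual output / maximum possible output
Maximum possible = rated * hours = 1142 * 8760 = 10003920 kWh
CF = 1000336 / 10003920
CF = 0.1000

0.1000


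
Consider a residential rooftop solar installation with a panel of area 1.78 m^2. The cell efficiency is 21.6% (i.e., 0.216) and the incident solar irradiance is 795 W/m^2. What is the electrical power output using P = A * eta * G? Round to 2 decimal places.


Use the solar power formula P = A * eta * G.
Given: A = 1.78 m^2, eta = 0.216, G = 795 W/m^2
P = 1.78 * 0.216 * 795
P = 305.66 W

305.66


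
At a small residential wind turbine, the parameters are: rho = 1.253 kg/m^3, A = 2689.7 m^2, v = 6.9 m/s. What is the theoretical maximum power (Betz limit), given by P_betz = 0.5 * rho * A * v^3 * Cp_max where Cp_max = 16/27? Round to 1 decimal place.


The Betz coefficient Cp_max = 16/27 = 0.5926
v^3 = 6.9^3 = 328.509
P_betz = 0.5 * rho * A * v^3 * Cp_max
P_betz = 0.5 * 1.253 * 2689.7 * 328.509 * 0.5926
P_betz = 328041.2 W

328041.2


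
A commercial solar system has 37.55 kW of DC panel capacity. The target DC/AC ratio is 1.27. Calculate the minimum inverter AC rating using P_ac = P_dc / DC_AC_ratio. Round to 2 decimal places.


The inverter AC capacity is determined by the DC/AC ratio.
Given: P_dc = 37.55 kW, DC/AC ratio = 1.27
P_ac = P_dc / ratio = 37.55 / 1.27
P_ac = 29.57 kW

29.57


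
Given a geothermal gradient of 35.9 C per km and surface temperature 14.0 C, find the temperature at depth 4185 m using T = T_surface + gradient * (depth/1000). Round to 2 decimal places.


Convert depth to km: 4185 / 1000 = 4.185 km
Temperature increase = gradient * depth_km = 35.9 * 4.185 = 150.24 C
Temperature at depth = T_surface + delta_T = 14.0 + 150.24
T = 164.24 C

164.24


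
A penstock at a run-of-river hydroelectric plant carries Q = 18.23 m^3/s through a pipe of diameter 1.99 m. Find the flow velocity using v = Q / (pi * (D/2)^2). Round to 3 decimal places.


Compute pipe cross-sectional area:
  A = pi * (D/2)^2 = pi * (1.99/2)^2 = 3.1103 m^2
Calculate velocity:
  v = Q / A = 18.23 / 3.1103
  v = 5.861 m/s

5.861


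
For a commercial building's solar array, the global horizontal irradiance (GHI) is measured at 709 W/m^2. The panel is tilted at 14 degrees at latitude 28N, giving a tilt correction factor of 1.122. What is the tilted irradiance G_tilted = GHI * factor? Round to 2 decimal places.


Identify the given values:
  GHI = 709 W/m^2, tilt correction factor = 1.122
Apply the formula G_tilted = GHI * factor:
  G_tilted = 709 * 1.122
  G_tilted = 795.50 W/m^2

795.50


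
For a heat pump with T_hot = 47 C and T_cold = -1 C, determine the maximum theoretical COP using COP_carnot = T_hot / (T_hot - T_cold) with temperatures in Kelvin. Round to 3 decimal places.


Convert to Kelvin:
  T_hot = 47 + 273.15 = 320.15 K
  T_cold = -1 + 273.15 = 272.15 K
Apply Carnot COP formula:
  COP = T_hot_K / (T_hot_K - T_cold_K) = 320.15 / 48.0
  COP = 6.670

6.670


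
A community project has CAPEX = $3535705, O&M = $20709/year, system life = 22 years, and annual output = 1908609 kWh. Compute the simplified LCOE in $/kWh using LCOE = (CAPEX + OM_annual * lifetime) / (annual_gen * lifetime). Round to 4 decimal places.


Total cost = CAPEX + OM * lifetime = 3535705 + 20709 * 22 = 3535705 + 455598 = 3991303
Total generation = annual * lifetime = 1908609 * 22 = 41989398 kWh
LCOE = 3991303 / 41989398
LCOE = 0.0951 $/kWh

0.0951


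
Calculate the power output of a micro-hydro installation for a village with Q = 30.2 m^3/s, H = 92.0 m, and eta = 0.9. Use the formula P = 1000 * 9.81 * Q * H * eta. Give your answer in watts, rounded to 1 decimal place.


Apply the hydropower formula P = rho * g * Q * H * eta
rho * g = 1000 * 9.81 = 9810.0
P = 9810.0 * 30.2 * 92.0 * 0.9
P = 24530493.6 W

24530493.6


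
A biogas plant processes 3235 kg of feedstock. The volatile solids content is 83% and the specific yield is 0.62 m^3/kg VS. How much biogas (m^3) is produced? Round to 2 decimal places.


Compute volatile solids:
  VS = mass * VS_fraction = 3235 * 0.83 = 2685.05 kg
Calculate biogas volume:
  Biogas = VS * specific_yield = 2685.05 * 0.62
  Biogas = 1664.73 m^3

1664.73


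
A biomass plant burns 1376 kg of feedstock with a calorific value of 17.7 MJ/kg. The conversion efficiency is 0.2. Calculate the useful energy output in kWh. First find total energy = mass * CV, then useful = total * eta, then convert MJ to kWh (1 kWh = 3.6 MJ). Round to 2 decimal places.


Total energy = mass * CV = 1376 * 17.7 = 24355.2 MJ
Useful energy = total * eta = 24355.2 * 0.2 = 4871.04 MJ
Convert to kWh: 4871.04 / 3.6
Useful energy = 1353.07 kWh

1353.07


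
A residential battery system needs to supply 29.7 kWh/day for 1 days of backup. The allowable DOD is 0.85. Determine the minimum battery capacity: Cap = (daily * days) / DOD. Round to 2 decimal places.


Total energy needed = daily * days = 29.7 * 1 = 29.7 kWh
Account for depth of discharge:
  Cap = total_energy / DOD = 29.7 / 0.85
  Cap = 34.94 kWh

34.94


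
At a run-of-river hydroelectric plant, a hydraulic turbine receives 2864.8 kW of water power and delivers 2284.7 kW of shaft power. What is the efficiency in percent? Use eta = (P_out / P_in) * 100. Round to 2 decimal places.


Turbine efficiency = (output power / input power) * 100
eta = (2284.7 / 2864.8) * 100
eta = 79.75%

79.75


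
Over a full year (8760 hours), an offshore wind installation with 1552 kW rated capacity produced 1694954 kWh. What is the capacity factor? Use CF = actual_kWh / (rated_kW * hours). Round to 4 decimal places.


Capacity factor = actual output / maximum possible output
Maximum possible = rated * hours = 1552 * 8760 = 13595520 kWh
CF = 1694954 / 13595520
CF = 0.1247

0.1247


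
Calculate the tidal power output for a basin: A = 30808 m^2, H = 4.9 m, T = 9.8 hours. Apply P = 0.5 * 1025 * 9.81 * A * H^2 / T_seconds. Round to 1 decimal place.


Convert period to seconds: T = 9.8 * 3600 = 35280.0 s
H^2 = 4.9^2 = 24.01
P = 0.5 * rho * g * A * H^2 / T
P = 0.5 * 1025 * 9.81 * 30808 * 24.01 / 35280.0
P = 105412.0 W

105412.0


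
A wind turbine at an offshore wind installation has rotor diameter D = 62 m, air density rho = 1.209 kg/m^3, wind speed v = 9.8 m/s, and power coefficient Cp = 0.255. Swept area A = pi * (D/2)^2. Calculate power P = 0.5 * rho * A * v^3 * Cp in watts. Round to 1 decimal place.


Step 1 -- Compute swept area:
  A = pi * (D/2)^2 = pi * (62/2)^2 = 3019.07 m^2
Step 2 -- Apply wind power equation:
  P = 0.5 * rho * A * v^3 * Cp
  v^3 = 9.8^3 = 941.192
  P = 0.5 * 1.209 * 3019.07 * 941.192 * 0.255
  P = 438014.0 W

438014.0


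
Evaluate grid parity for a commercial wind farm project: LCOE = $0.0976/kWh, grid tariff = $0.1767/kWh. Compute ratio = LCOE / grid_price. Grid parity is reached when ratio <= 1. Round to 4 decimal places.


Compare LCOE to grid price:
  LCOE = $0.0976/kWh, Grid price = $0.1767/kWh
  Ratio = LCOE / grid_price = 0.0976 / 0.1767 = 0.5523
  Grid parity achieved (ratio <= 1)? yes

0.5523


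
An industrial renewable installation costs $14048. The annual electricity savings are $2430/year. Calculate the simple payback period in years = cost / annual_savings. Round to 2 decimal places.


Simple payback period = initial cost / annual savings
Payback = 14048 / 2430
Payback = 5.78 years

5.78


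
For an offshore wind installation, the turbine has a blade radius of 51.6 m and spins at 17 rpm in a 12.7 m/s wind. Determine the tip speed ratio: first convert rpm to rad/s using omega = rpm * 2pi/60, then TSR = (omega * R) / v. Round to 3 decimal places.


Convert rotational speed to rad/s:
  omega = 17 * 2 * pi / 60 = 1.7802 rad/s
Compute tip speed:
  v_tip = omega * R = 1.7802 * 51.6 = 91.86 m/s
Tip speed ratio:
  TSR = v_tip / v_wind = 91.86 / 12.7 = 7.233

7.233


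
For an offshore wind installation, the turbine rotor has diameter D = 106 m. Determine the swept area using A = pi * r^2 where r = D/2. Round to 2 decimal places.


Compute the rotor radius:
  r = D / 2 = 106 / 2 = 53.0 m
Calculate swept area:
  A = pi * r^2 = pi * 53.0^2
  A = 8824.73 m^2

8824.73


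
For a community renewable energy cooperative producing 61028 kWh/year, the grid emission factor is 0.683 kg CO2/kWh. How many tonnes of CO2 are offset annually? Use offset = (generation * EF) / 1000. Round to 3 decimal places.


CO2 offset in kg = generation * emission_factor
CO2 offset = 61028 * 0.683 = 41682.12 kg
Convert to tonnes:
  CO2 offset = 41682.12 / 1000 = 41.682 tonnes

41.682


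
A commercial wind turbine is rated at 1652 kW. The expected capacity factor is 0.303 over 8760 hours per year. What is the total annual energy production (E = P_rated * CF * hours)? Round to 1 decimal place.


Annual energy = rated_kW * capacity_factor * hours_per_year
Given: P_rated = 1652 kW, CF = 0.303, hours = 8760
E = 1652 * 0.303 * 8760
E = 4384870.6 kWh

4384870.6


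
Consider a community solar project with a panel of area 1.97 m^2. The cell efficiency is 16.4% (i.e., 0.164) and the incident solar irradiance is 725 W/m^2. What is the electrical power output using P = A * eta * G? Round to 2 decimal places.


Use the solar power formula P = A * eta * G.
Given: A = 1.97 m^2, eta = 0.164, G = 725 W/m^2
P = 1.97 * 0.164 * 725
P = 234.23 W

234.23
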